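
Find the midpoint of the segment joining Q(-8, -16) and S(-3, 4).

The midpoint is the point halfway along the segment.
Move half the horizontal distance: -8 + (-3 - -8)/2 = -8 + 5/2 = -11/2
Move half the vertical distance: -16 + (4 - -16)/2 = -16 + 20/2 = -6
Midpoint = (-11/2, -6)

(-11/2, -6)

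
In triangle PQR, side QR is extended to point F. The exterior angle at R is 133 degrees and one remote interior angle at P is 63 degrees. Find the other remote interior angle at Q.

angle Q = 133 - 63 = 70 degrees (exterior angle theorem).

70 degrees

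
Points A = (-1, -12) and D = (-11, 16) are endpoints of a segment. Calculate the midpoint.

The midpoint is the average of the coordinates:
x: (-1 + -11)/2 = -6
y: (-12 + 16)/2 = 2
Midpoint = (-6, 2)

(-6, 2)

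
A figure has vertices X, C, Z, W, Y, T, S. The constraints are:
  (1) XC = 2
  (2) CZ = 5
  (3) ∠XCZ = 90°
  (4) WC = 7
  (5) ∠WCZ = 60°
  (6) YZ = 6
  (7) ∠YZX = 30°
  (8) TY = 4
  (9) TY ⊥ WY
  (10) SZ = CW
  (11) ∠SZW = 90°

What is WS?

From the given relations: SZ = CW = 7.
Step 1: By the law of cosines on triangle ZCW: ZW² = 5² + 7² − 2·5·7·cos(60°) = 39, so ZW = √39.
Step 2: By the law of cosines on triangle WZS: WS² = √39² + 7² − 2·√39·7·cos(90°) = 88, so WS = 2·√22.

Therefore, the length of WS = 2·√22.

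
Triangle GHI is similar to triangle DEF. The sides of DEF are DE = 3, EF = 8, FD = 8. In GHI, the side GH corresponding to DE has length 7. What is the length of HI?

Similar triangles have proportional sides. Setting up the proportion:
GH / DE = HI / EF
7 / 3 = HI / 8
HI = 8 * 7 / 3 = 56/3.

56/3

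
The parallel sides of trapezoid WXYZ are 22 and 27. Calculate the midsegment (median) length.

The midsegment (median) of a trapezoid connects the midpoints of the non-parallel sides.
Its length is the average of the two bases: (22 + 27) / 2 = 49/2.

49/2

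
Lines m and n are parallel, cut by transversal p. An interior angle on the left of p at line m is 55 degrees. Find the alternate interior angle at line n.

Alternate interior angles are equal: 55 degrees.

55 degrees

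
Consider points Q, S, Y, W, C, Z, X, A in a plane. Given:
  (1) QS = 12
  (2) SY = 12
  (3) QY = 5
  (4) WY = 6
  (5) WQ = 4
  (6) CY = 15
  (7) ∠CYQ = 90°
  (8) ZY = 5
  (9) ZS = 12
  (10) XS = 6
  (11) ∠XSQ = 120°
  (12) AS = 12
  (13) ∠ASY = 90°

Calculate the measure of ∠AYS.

Step 1: By the law of cosines on triangle YSA: YA² = 12² + 12² − 2·12·12·cos(90°) = 288, so YA = 12·√2.
Step 2: By the inverse law of cosines on triangle AYS: cos(∠AYS) = ((12·√2)² + 12² − 12²) / (2·12·√2·12) = 288/407.29 = 0.7071, so ∠AYS = 45°.

Therefore, the measure of angle ∠AYS = 45°.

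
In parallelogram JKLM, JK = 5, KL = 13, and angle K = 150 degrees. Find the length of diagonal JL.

Using the law of cosines:
d^2 = 5^2 + 13^2 - 2(5)(13)cos(150 degrees)
d^2 = 25 + 169 - 130*-sqrt(3)/2
d^2 = 65*sqrt(3) + 194
d = sqrt(65*sqrt(3) + 194)

sqrt(65*sqrt(3) + 194)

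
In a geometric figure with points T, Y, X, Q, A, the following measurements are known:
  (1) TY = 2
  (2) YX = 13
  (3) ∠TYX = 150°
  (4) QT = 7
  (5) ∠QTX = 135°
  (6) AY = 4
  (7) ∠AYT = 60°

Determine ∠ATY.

Step 1: By the law of cosines on triangle TYA: TA² = 2² + 4² − 2·2·4·cos(60°) = 12, so TA = 2·√3.
Step 2: By the inverse law of cosines on triangle ATY: cos(∠ATY) = ((2·√3)² + 2² − 4²) / (2·2·√3·2) = 0/13.86 = 0, so ∠ATY = 90°.

Therefore, the measure of angle ∠ATY = 90°.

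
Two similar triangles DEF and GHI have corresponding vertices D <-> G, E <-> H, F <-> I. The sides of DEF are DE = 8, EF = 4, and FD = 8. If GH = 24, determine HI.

Since the triangles are similar, the ratio of corresponding sides is constant.
Scale factor k = GH / DE = 24 / 8 = 3
HI = k * EF = 3 * 4 = 12

12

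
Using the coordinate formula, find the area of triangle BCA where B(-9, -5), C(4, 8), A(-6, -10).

Shoelace: Area = (1/2)|-9(8--10) + 4(-10--5) + -6(-5-8)| = (1/2)(104) = 52

52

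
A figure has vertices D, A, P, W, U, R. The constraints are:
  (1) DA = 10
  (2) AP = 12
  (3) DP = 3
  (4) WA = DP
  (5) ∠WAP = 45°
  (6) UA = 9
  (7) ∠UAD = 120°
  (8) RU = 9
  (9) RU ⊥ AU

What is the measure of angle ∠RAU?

Step 1: By the law of cosines on triangle AUR: AR² = 9² + 9² − 2·9·9·cos(90°) = 162, so AR = 9·√2.
Step 2: By the inverse law of cosines on triangle RAU: cos(∠RAU) = ((9·√2)² + 9² − 9²) / (2·9·√2·9) = 162/229.1 = 0.7071, so ∠RAU = 45°.

Therefore, the measure of angle ∠RAU = 45°.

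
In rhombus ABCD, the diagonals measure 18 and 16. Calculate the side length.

The diagonals of a rhombus bisect each other at right angles.
Half-diagonals: 18/2 = 9 and 16/2 = 8
side = sqrt(9^2 + 8^2)
side = sqrt(81 + 64)
side = sqrt(145)

sqrt(145)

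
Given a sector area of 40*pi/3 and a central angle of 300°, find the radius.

Sector area A = πr² × θ/360, so r² = 360A / (πθ).
r² = 360 × 40*pi/3 / (π × 300)
r² = 16
r = 4

4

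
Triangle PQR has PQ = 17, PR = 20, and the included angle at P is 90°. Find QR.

Since angle P = 90°, this is a right triangle and the law of cosines reduces to the Pythagorean theorem.
QR^2 = 17^2 + 20^2 = 689
QR = sqrt(689)

sqrt(689)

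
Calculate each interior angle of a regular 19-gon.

Each interior angle of a regular n-gon is (n - 2) * 180 / n.
For n = 19: (19 - 2) * 180 / 19 = 3060/19 = 3060/19 degrees.

3060/19 degrees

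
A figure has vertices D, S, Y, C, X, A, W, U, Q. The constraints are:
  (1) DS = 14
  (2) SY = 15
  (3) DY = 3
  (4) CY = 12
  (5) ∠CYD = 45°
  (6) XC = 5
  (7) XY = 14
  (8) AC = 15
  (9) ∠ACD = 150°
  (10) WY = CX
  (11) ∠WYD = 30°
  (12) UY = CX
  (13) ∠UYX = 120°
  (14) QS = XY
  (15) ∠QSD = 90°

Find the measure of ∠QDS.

From the given relations: QS = XY = 14.
Step 1: By the law of cosines on triangle DSQ: DQ² = 14² + 14² − 2·14·14·cos(90°) = 392, so DQ = 14·√2.
Step 2: By the inverse law of cosines on triangle QDS: cos(∠QDS) = ((14·√2)² + 14² − 14²) / (2·14·√2·14) = 392/554.37 = 0.7071, so ∠QDS = 45°.

Therefore, the measure of angle ∠QDS = 45°.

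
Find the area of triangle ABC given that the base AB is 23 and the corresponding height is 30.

A triangle's area is half the area of a rectangle with the same base and height.
Area = (1/2) * 23 * 30 = 345.

345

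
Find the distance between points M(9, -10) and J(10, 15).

d = sqrt((1)^2 + (25)^2) = sqrt(626)

sqrt(626)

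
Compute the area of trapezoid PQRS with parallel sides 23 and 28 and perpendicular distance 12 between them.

Area = (23 + 28) * 12 / 2 = 612 / 2 = 306

306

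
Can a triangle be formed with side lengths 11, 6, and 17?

The longest side is 17. The other two sides sum to 6 + 11 = 17.
Since 17 ≤ 17, the two shorter sides cannot reach around to close the triangle.

No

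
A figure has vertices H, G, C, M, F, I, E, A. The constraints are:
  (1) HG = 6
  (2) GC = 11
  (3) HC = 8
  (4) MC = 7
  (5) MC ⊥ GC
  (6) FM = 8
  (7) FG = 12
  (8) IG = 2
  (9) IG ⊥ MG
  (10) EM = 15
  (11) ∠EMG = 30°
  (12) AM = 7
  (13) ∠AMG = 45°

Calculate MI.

Step 1: By the law of cosines on triangle GCM: GM² = 11² + 7² − 2·11·7·cos(90°) = 170, so GM = √170.
Step 2: By the law of cosines on triangle MGI: MI² = √170² + 2² − 2·√170·2·cos(90°) = 174, so MI = √174.

Therefore, the length of MI = √174.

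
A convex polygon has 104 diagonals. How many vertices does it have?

Using d = n(n - 3)/2, we solve 104 = n(n - 3)/2.
So n(n - 3) = 208.
Testing n = 16: 16 * 13 = 208 = 208. Correct.
The polygon has 16 sides.

16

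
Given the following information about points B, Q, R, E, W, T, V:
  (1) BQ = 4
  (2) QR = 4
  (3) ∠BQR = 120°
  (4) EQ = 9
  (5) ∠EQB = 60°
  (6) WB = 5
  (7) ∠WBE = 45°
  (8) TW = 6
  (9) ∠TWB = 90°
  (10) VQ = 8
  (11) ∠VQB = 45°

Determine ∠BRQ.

Step 1: By the law of cosines on triangle RQB: RB² = 4² + 4² − 2·4·4·cos(120°) = 48, so RB = 4·√3.
Step 2: By the inverse law of cosines on triangle BRQ: cos(∠BRQ) = ((4·√3)² + 4² − 4²) / (2·4·√3·4) = 48/55.43 = 0.866, so ∠BRQ = 30°.

Therefore, the measure of angle ∠BRQ = 30°.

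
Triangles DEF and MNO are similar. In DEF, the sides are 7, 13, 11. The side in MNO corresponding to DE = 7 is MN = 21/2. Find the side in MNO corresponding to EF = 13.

Similar triangles have proportional sides. Setting up the proportion:
MN / DE = NO / EF
21/2 / 7 = NO / 13
NO = 13 * 21/2 / 7 = 39/2.

39/2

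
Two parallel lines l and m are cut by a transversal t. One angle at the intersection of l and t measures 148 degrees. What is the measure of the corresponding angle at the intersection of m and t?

Corresponding angles formed by parallel lines and a transversal are equal.
The given angle is 148 degrees.
The corresponding angle = 148 degrees.

148 degrees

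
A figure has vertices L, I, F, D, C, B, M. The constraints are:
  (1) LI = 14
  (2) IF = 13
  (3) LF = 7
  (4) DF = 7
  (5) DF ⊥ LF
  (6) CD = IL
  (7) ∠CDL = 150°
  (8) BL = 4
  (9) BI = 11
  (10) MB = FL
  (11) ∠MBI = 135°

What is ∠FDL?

Step 1: By the law of cosines on triangle DFL: DL² = 7² + 7² − 2·7·7·cos(90°) = 98, so DL = 7·√2.
Step 2: By the inverse law of cosines on triangle FDL: cos(∠FDL) = (7² + (7·√2)² − 7²) / (2·7·7·√2) = 98/138.59 = 0.7071, so ∠FDL = 45°.

Therefore, the measure of angle ∠FDL = 45°.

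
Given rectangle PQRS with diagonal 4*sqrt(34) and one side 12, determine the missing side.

The diagonal of a rectangle forms a right triangle with the two sides.
Rearranging the Pythagorean theorem: missing side = sqrt(d^2 - known^2).
= sqrt(544 - 144) = sqrt(400) = 20.

20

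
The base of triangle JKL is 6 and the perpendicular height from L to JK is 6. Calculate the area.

Area = (1/2)(6)(6) = 18

18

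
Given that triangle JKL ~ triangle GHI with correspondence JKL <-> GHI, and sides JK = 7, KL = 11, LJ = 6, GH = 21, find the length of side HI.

Since the triangles are similar, the ratio of corresponding sides is constant.
Scale factor k = GH / JK = 21 / 7 = 3
HI = k * KL = 3 * 11 = 33

33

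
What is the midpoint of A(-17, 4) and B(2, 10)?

The midpoint is the point halfway along the segment.
Move half the horizontal distance: -17 + (2 - -17)/2 = -17 + 19/2 = -15/2
Move half the vertical distance: 4 + (10 - 4)/2 = 4 + 6/2 = 7
Midpoint = (-15/2, 7)

(-15/2, 7)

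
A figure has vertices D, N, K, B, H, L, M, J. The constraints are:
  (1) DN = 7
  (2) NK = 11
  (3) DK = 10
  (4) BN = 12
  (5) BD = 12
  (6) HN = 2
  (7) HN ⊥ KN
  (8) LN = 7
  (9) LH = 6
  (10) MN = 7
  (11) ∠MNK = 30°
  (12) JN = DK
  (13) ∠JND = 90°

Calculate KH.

Step 1: By the law of cosines on triangle KNH: KH² = 11² + 2² − 2·11·2·cos(90°) = 125, so KH = 5·√5.

Therefore, the length of KH = 5·√5.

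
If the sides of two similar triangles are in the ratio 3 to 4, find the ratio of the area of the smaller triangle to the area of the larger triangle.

Area scales with the square of linear dimensions. If every length is multiplied by 3/4, then the area is multiplied by (3/4)^2 = 9/16.
The area ratio is 9:16.

9:16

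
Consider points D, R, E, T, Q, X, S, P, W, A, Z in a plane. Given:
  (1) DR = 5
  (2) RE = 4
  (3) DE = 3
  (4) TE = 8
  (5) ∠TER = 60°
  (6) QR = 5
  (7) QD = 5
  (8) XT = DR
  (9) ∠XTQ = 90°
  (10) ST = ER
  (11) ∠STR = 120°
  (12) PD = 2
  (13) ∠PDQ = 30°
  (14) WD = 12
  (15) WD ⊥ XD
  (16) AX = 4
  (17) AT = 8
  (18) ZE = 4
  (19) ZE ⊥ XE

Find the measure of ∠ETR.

Step 1: By the law of cosines on triangle TER: TR² = 8² + 4² − 2·8·4·cos(60°) = 48, so TR = 4·√3.
Step 2: By the inverse law of cosines on triangle ETR: cos(∠ETR) = (8² + (4·√3)² − 4²) / (2·8·4·√3) = 96/110.85 = 0.866, so ∠ETR = 30°.

Therefore, the measure of angle ∠ETR = 30°.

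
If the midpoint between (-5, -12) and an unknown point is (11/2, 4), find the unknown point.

Using the midpoint formula: M = ((x1 + x2)/2, (y1 + y2)/2)
We know M = (11/2, 4) and P = (-5, -12)
For x: 11/2 = (-5 + x2)/2, so x2 = 2*11/2 - -5 = 16
For y: 4 = (-12 + y2)/2, so y2 = 2*4 - -12 = 20
R = (16, 20)

(16, 20)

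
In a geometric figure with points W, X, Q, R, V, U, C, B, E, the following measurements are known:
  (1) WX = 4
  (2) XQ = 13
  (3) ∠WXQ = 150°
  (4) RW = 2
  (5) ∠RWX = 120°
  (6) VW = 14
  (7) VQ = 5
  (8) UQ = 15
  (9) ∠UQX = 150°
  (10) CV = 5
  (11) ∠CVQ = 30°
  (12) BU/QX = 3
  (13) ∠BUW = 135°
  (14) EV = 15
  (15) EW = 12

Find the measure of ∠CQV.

Step 1: By the law of cosines on triangle QVC: QC² = 5² + 5² − 2·5·5·cos(30°) = 6.7, so QC ≈ 2.59.
Step 2: By the inverse law of cosines on triangle CQV: cos(∠CQV) = (2.59² + 5² − 5²) / (2·2.59·5) = 6.7/25.88 = 0.2588, so ∠CQV = 75°.

Therefore, the measure of angle ∠CQV = 75°.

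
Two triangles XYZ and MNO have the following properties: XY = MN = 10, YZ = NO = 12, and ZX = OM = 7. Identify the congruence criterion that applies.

Consider the given information: XY = MN = 10, YZ = NO = 12, and ZX = OM = 7
This is not SAS or AAS: SAS requires two sides and the included angle between them. AAS requires two angles and a non-included side.
The correct criterion is SSS. All three pairs of corresponding sides are equal (Side-Side-Side).

SSS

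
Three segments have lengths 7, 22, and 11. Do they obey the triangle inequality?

No.
The triangle inequality is violated: 7 + 11 = 18 ≤ 22.
These lengths cannot form a triangle.

No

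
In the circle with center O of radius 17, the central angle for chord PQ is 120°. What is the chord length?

Drop a perpendicular from the center to the chord, bisecting both the chord and the central angle.
Each half-chord = r sin(θ/2) = 17 sin(60°).
The full chord = 2 × 17 × sin(60°) = 17*sqrt(3).

17*sqrt(3)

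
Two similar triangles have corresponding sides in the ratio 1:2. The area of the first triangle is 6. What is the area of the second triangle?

For similar figures, the area ratio equals the square of the side ratio.
Side ratio (the first triangle to the second triangle) = 1:2, so area ratio = 1^2:2^2 = 1:4.
If the area of the first triangle is 6, then the area of the second triangle = 6 * (4/1) = 24.

24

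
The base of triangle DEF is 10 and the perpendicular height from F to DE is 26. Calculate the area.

Area = (1/2) * base * height
Area = (1/2) * 10 * 26
Area = 130

130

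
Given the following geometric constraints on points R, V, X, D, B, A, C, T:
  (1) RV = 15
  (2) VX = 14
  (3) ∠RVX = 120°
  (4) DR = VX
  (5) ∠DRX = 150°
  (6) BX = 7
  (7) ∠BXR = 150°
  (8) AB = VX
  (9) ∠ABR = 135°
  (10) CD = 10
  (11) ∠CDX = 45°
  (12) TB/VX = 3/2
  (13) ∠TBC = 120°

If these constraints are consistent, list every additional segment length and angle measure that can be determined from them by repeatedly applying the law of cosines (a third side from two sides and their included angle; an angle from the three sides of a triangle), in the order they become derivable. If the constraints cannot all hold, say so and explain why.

The constraints are consistent. Derivable facts, in order:
After 1 step:
- RX ≈ 25.12
After 2 steps:
- RB ≈ 31.38
- XD ≈ 37.9
- ∠RXV = 31.14°
- ∠VRX = 28.86°
After 3 steps:
- RA ≈ 42.45
- XC ≈ 31.63
- ∠BRX = 6.4°
- ∠DXR = 10.64°
- ∠RBX = 23.6°
- ∠RDX = 19.36°
After 4 steps:
- ∠ARB = 13.49°
- ∠BAR = 31.51°
- ∠CXD = 12.92°
- ∠DCX = 122.08°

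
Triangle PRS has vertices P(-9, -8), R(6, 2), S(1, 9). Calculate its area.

Using the Shoelace formula for a triangle:
Area = (1/2)|x0(y1 - y2) + x1(y2 - y0) + x2(y0 - y1)|
Area = (1/2)|-9(2 - 9) + 6(9 - -8) + 1(-8 - 2)|
Area = (1/2)|63 + 102 + -10|
Area = (1/2)|155|
Area = (1/2)(155)
Area = 155/2

155/2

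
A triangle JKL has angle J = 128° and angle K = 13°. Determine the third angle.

Let angle L = x. Then 128 + 13 + x = 180.
x = 180 - 141 = 39 degrees.

39 degrees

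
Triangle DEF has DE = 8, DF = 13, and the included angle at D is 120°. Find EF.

By the law of cosines: EF^2 = DE^2 + DF^2 - 2*DE*DF*cos(D)
EF^2 = 8^2 + 13^2 - 2*8*13*cos(120°)
EF^2 = 64 + 169 - 208*(-1/2)
EF^2 = 337
EF = sqrt(337)

sqrt(337)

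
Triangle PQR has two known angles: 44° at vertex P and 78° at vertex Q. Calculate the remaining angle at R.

The interior angles sum to 180°: angle R = 180 - 44 - 78 = 58°.
The triangle is acute (angles 44°, 78°, 58°).

58 degrees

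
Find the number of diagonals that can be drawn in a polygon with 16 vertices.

The number of diagonals in an n-gon is n(n - 3)/2.
For n = 16: 16(16 - 3)/2 = 16 × 13 / 2 = 104.

104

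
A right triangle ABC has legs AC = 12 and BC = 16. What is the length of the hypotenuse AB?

In a right triangle, the square of the hypotenuse equals the sum of the squares of the two legs.
The legs are 12 and 16, so the hypotenuse = sqrt(144 + 256) = sqrt(400) = 20.

20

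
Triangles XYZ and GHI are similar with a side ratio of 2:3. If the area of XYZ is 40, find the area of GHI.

The ratio of areas of similar triangles = (side ratio)^2.
Side ratio = 2:3, so area ratio = 4:9.
Area of GHI / Area of XYZ = 9/4
Area of GHI = 40 * 9/4 = 90

90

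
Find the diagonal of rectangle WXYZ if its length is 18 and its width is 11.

d = sqrt(18^2 + 11^2) = sqrt(445)

sqrt(445)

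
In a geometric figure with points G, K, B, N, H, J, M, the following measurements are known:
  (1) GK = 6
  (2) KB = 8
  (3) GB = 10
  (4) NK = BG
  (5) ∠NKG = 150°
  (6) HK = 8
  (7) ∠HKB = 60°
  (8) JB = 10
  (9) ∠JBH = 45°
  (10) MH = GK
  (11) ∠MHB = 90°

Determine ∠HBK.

Step 1: By the law of cosines on triangle BKH: BH² = 8² + 8² − 2·8·8·cos(60°) = 64, so BH = 8.
Step 2: By the inverse law of cosines on triangle HBK: cos(∠HBK) = (8² + 8² − 8²) / (2·8·8) = 64/128 = 0.5, so ∠HBK = 60°.

Therefore, the measure of angle ∠HBK = 60°.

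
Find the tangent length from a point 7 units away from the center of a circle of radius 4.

tangent = √(d² - r²) = √(7² - 4²) = √(49 - 16) = √33 = sqrt(33)

sqrt(33)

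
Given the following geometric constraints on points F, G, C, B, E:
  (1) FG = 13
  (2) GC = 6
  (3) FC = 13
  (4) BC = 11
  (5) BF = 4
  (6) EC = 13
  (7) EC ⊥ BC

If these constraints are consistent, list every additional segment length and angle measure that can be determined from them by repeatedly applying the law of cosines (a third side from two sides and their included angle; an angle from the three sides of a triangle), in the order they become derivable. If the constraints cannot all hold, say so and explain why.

The constraints are consistent. Derivable facts, in order:
After 1 step:
- BE ≈ 17.03
- ∠BCF = 16.66°
- ∠BFC = 52.02°
- ∠CBF = 111.32°
- ∠CFG = 26.68°
- ∠CGF = 76.66°
- ∠FCG = 76.66°
After 2 steps:
- ∠BEC = 40.24°
- ∠CBE = 49.76°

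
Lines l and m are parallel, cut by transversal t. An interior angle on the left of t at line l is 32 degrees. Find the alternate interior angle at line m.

Alternate interior angles are equal: 32 degrees.

32 degrees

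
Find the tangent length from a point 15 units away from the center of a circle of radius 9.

The tangent, radius, and line from the external point to the center form a right triangle.
The right angle is where the tangent meets the radius.
By the Pythagorean theorem: tangent² + 9² = 15²
tangent² = 225 - 81 = 144
tangent = 12

12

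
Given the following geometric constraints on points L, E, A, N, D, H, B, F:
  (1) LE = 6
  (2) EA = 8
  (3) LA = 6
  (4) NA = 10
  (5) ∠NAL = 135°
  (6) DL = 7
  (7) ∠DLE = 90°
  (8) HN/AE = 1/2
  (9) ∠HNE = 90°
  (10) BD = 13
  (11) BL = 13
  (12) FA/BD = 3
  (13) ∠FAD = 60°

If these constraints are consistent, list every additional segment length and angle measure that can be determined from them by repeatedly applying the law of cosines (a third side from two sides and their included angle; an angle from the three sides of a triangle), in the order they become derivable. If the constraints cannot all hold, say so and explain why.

The constraints are consistent. Derivable facts, in order:
After 1 step:
- ED = √85
- LN ≈ 14.86
- ∠AEL = 48.19°
- ∠ALE = 83.62°
- ∠BDL = 74.38°
- ∠BLD = 74.38°
- ∠DBL = 31.24°
- ∠EAL = 48.19°
After 2 steps:
- ∠ALN = 28.41°
- ∠ANL = 16.59°
- ∠DEL = 49.4°
- ∠EDL = 40.6°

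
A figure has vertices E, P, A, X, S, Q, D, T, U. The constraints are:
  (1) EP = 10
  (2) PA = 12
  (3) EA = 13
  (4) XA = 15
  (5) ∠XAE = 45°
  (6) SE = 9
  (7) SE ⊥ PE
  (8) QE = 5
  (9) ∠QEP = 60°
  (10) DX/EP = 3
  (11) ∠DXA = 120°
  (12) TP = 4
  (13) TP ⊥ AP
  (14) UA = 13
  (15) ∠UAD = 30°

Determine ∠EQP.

Step 1: By the law of cosines on triangle QEP: QP² = 5² + 10² − 2·5·10·cos(60°) = 75, so QP = 5·√3.
Step 2: By the inverse law of cosines on triangle EQP: cos(∠EQP) = (5² + (5·√3)² − 10²) / (2·5·5·√3) = 0/86.6 = 0, so ∠EQP = 90°.

Therefore, the measure of angle ∠EQP = 90°.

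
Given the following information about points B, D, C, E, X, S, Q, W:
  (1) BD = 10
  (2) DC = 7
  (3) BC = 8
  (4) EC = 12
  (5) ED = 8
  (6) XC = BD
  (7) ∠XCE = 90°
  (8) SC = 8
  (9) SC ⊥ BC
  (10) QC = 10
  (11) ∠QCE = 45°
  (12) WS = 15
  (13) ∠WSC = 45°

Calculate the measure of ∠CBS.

Step 1: By the law of cosines on triangle BCS: BS² = 8² + 8² − 2·8·8·cos(90°) = 128, so BS = 8·√2.
Step 2: By the inverse law of cosines on triangle CBS: cos(∠CBS) = (8² + (8·√2)² − 8²) / (2·8·8·√2) = 128/181.02 = 0.7071, so ∠CBS = 45°.

Therefore, the measure of angle ∠CBS = 45°.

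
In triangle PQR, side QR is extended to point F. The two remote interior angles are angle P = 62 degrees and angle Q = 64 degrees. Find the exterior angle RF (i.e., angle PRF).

By the exterior angle theorem, an exterior angle of a triangle equals the sum of the two remote interior angles.
Exterior angle = angle P + angle Q
Exterior angle = 62 + 64 = 126 degrees

126 degrees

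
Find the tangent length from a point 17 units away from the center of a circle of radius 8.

tangent = √(d² - r²) = √(17² - 8²) = √(289 - 64) = √225 = 15

15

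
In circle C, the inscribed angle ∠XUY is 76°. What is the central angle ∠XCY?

By the inscribed angle theorem, the central angle is twice the inscribed angle.
Central angle = 2 × 76° = 152°

152°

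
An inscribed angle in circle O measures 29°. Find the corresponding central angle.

The inscribed angle theorem states that a central angle is always twice any inscribed angle that subtends the same arc.
Since the inscribed angle is 29°, the central angle = 2 × 29° = 58°.

58°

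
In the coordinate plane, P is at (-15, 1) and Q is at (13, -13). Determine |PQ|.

d = sqrt((13 - -15)^2 + (-13 - 1)^2)
d = sqrt(28^2 + -14^2)
d = sqrt(784 + 196)
d = sqrt(980) = 14*sqrt(5)

14*sqrt(5)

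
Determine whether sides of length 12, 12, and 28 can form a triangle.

Check the triangle inequality: 12 + 12 = 24 ≤ 28.
Since the sum of two sides does not exceed the third, no triangle can be formed.

No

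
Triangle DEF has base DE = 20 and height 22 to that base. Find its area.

Area = (1/2)(20)(22) = 220

220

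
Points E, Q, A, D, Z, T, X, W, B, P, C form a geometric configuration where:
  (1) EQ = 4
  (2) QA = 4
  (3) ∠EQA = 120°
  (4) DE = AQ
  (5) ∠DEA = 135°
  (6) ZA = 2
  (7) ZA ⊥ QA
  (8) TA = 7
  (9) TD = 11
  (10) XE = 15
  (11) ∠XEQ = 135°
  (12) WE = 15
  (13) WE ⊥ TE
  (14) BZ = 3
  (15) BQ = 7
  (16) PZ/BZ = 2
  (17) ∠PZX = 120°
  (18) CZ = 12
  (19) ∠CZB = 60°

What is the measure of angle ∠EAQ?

Step 1: By the law of cosines on triangle AQE: AE² = 4² + 4² − 2·4·4·cos(120°) = 48, so AE = 4·√3.
Step 2: By the inverse law of cosines on triangle EAQ: cos(∠EAQ) = ((4·√3)² + 4² − 4²) / (2·4·√3·4) = 48/55.43 = 0.866, so ∠EAQ = 30°.

Therefore, the measure of angle ∠EAQ = 30°.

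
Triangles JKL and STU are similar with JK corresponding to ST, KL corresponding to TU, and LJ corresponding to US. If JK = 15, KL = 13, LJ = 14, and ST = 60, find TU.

Since the triangles are similar, the ratio of corresponding sides is constant.
Scale factor k = ST / JK = 60 / 15 = 4
TU = k * KL = 4 * 13 = 52

52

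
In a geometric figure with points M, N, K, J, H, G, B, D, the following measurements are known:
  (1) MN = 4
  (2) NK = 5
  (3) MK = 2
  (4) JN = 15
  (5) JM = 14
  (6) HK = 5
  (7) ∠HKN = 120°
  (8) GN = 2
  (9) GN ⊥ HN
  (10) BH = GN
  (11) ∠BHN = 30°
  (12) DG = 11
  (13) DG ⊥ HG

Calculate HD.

Step 1: By the law of cosines on triangle HKN: HN² = 5² + 5² − 2·5·5·cos(120°) = 75, so HN = 5·√3.
Step 2: By the law of cosines on triangle GNH: GH² = 2² + (5·√3)² − 2·2·5·√3·cos(90°) = 79, so GH = √79.
Step 3: By the law of cosines on triangle HGD: HD² = √79² + 11² − 2·√79·11·cos(90°) = 200, so HD = 10·√2.

Therefore, the length of HD = 10·√2.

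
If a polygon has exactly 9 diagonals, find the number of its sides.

Using d = n(n - 3)/2, we solve 9 = n(n - 3)/2.
So n(n - 3) = 18.
Testing n = 6: 6 * 3 = 18 = 18. Correct.
The polygon has 6 sides.

6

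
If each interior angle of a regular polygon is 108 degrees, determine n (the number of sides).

The exterior angle is the supplement of the interior angle: 180 - 108 = 72 degrees.
Since the exterior angles of any convex polygon sum to 360 degrees, the number of sides is 360 / 72 = 5.

5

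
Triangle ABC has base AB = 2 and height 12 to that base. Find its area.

Area = (1/2)(2)(12) = 12

12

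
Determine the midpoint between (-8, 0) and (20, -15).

M = ((x₁ + x₂)/2, (y₁ + y₂)/2)
= ((-8 + 20)/2, (0 + -15)/2)
= (12/2, -15/2) = (6, -15/2)

(6, -15/2)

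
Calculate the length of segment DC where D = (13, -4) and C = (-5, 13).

d = sqrt((-5 - 13)^2 + (13 - -4)^2)
d = sqrt(-18^2 + 17^2)
d = sqrt(324 + 289)
d = sqrt(613)

sqrt(613)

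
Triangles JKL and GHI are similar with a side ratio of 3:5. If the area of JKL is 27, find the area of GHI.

Area ratio = (3/5)^2 = 9/25. Area of GHI = 27 * 25/9 = 75.

75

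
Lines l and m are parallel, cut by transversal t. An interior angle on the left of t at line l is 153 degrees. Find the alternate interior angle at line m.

Alternate interior angles are equal: 153 degrees.

153 degrees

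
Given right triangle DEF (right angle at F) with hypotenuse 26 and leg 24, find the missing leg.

EF = sqrt(26^2 - 24^2) = sqrt(100) = 10

10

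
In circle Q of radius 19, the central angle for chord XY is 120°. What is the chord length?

Chord length = 2r sin(θ/2)
= 2 × 19 × sin(120°/2)
= 2 × 19 × sin(60°)
= 19*sqrt(3)

19*sqrt(3)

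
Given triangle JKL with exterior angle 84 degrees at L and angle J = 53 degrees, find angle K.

angle K = 84 - 53 = 31 degrees (exterior angle theorem).

31 degrees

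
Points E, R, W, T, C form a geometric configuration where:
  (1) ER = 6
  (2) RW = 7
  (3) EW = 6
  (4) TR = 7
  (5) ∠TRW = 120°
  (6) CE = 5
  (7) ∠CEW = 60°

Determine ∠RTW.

Step 1: By the law of cosines on triangle TRW: TW² = 7² + 7² − 2·7·7·cos(120°) = 147, so TW = 7·√3.
Step 2: By the inverse law of cosines on triangle RTW: cos(∠RTW) = (7² + (7·√3)² − 7²) / (2·7·7·√3) = 147/169.74 = 0.866, so ∠RTW = 30°.

Therefore, the measure of angle ∠RTW = 30°.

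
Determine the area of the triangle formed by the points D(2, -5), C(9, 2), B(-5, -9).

Using the Shoelace formula for a triangle:
Area = (1/2)|x0(y1 - y2) + x1(y2 - y0) + x2(y0 - y1)|
Area = (1/2)|2(2 - -9) + 9(-9 - -5) + -5(-5 - 2)|
Area = (1/2)|22 + -36 + 35|
Area = (1/2)|21|
Area = (1/2)(21)
Area = 21/2

21/2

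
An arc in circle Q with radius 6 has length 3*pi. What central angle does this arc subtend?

θ = 360 × 3*pi / (2π × 6) = 90° (rearranging arc length formula).

90°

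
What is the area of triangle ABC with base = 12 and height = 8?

Area = (1/2)(12)(8) = 48

48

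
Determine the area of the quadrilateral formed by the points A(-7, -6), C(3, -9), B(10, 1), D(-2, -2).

The Shoelace formula works by pairing each vertex with the next (cycling back to the first).
For each pair, compute x_i*y_(i+1) - x_(i+1)*y_i:
  (-7*-9 - 3*-6) = 81
  (3*1 - 10*-9) = 93
  (10*-2 - -2*1) = -18
  (-2*-6 - -7*-2) = -2
Taking half the absolute value of the total: Area = (1/2)(154) = 77.

77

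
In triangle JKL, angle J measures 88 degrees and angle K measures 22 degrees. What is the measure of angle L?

Let angle L = x. Then 88 + 22 + x = 180.
x = 180 - 110 = 70 degrees.

70 degrees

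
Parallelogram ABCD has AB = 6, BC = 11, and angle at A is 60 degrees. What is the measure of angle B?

Consecutive angles are supplementary: angle B = 180 - 60 = 120 degrees.

120 degrees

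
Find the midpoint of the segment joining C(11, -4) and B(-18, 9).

The midpoint is the average of the coordinates:
x: (11 + -18)/2 = -7/2
y: (-4 + 9)/2 = 5/2
Midpoint = (-7/2, 5/2)

(-7/2, 5/2)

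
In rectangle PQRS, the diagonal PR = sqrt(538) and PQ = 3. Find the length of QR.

The diagonal of a rectangle forms a right triangle with the two sides.
Rearranging the Pythagorean theorem: missing side = sqrt(d^2 - known^2).
= sqrt(538 - 9) = sqrt(529) = 23.

23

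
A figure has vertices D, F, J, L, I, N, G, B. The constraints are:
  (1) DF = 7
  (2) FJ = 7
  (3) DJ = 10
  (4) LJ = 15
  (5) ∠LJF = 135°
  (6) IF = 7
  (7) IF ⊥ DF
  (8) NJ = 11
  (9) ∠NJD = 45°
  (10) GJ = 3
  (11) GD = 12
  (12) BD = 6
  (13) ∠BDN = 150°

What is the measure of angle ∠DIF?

Step 1: By the law of cosines on triangle IFD: ID² = 7² + 7² − 2·7·7·cos(90°) = 98, so ID = 7·√2.
Step 2: By the inverse law of cosines on triangle DIF: cos(∠DIF) = ((7·√2)² + 7² − 7²) / (2·7·√2·7) = 98/138.59 = 0.7071, so ∠DIF = 45°.

Therefore, the measure of angle ∠DIF = 45°.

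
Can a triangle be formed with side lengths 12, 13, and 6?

Sort the sides: 6, 12, 13.
It suffices to check that the sum of the two smallest exceeds the largest:
6 + 12 = 18 > 13. ✓
Yes, a valid triangle can be formed.

Yes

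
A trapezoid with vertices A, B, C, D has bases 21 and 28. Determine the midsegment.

The midsegment (median) of a trapezoid connects the midpoints of the non-parallel sides.
Its length is the average of the two bases: (21 + 28) / 2 = 49/2.

49/2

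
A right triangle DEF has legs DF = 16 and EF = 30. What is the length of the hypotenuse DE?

In a right triangle, the square of the hypotenuse equals the sum of the squares of the two legs.
The legs are 16 and 30, so the hypotenuse = sqrt(256 + 900) = sqrt(1156) = 34.

34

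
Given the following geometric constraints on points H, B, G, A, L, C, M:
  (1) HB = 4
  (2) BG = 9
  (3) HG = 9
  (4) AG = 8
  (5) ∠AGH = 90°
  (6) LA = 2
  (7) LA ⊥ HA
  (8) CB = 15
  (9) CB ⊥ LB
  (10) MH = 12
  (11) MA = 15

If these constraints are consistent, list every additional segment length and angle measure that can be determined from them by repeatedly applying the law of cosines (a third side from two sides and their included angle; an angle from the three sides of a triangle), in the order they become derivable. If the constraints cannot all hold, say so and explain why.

The constraints are consistent. Derivable facts, in order:
After 1 step:
- HA = √145
- ∠BGH = 25.68°
- ∠BHG = 77.16°
- ∠GBH = 77.16°
After 2 steps:
- HL = √149
- ∠AHG = 41.63°
- ∠AHM = 77.21°
- ∠AMH = 51.52°
- ∠GAH = 48.37°
- ∠HAM = 51.27°
After 3 steps:
- ∠AHL = 9.43°
- ∠ALH = 80.57°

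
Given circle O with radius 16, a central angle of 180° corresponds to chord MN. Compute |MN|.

Chord = 2(16) sin(90°) = 32

32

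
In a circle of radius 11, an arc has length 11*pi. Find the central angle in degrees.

The full circumference is 2πr = 22*pi.
The arc is 11*pi / 22*pi = 1/2 of the full circle.
So the central angle = 1/2 × 360° = 180°.

180°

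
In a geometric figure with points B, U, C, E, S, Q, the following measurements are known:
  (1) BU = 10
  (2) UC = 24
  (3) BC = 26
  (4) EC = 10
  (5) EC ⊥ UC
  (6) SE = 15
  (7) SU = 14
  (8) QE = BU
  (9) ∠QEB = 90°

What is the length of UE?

Step 1: By the law of cosines on triangle UCE: UE² = 24² + 10² − 2·24·10·cos(90°) = 676, so UE = 26.

Therefore, the length of UE = 26.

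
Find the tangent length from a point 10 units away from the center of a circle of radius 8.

Let T be the point of tangency. Then OT ⊥ XT (radius ⊥ tangent).
In right triangle OTX: OX² = OT² + XT²
10² = 8² + XT²
XT² = 36, XT = 6

6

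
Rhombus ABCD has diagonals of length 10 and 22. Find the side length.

Half-diagonals are 5 and 11. side = sqrt(5^2 + 11^2) = sqrt(146)

sqrt(146)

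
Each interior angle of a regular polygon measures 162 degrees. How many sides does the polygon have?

Each interior angle of a regular n-gon is (n - 2) * 180 / n.
Setting this equal to 162:
(n - 2) * 180 / n = 162
Each exterior angle = 180 - 162 = 18 degrees.
Since exterior angles sum to 360: n = 360 / 18 = 20.

20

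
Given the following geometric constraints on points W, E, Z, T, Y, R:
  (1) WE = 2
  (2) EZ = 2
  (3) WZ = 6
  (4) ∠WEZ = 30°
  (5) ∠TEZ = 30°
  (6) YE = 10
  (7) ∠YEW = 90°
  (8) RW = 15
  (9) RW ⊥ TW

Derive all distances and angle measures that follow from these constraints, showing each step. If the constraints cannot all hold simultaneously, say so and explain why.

These constraints are not satisfiable: (1), (2) and (4) already determine WZ: by the law of cosines WZ² = 2² + 2² − 2·2·2·cos(30°) = 1.07, so WZ ≈ 1.04, which contradicts (3) WZ = 6. No planar figure meets all of them, so nothing further can be derived.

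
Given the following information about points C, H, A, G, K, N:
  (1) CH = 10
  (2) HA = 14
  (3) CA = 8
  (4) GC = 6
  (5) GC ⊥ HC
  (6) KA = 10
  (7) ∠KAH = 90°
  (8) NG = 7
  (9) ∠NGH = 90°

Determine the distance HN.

Step 1: By the law of cosines on triangle GCH: GH² = 6² + 10² − 2·6·10·cos(90°) = 136, so GH = 2·√34.
Step 2: By the law of cosines on triangle HGN: HN² = (2·√34)² + 7² − 2·2·√34·7·cos(90°) = 185, so HN = √185.

Therefore, the length of HN = √185.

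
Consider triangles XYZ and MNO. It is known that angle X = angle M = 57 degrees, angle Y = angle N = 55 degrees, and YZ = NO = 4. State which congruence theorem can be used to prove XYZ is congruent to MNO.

The given information matches AAS: Two pairs of corresponding angles and a non-included side are equal (Angle-Angle-Side).

AAS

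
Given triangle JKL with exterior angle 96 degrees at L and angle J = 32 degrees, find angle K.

The exterior angle theorem states that an exterior angle equals the sum of the two non-adjacent interior angles.
So 96 = 32 + angle K, which gives angle K = 96 - 32 = 64 degrees.

64 degrees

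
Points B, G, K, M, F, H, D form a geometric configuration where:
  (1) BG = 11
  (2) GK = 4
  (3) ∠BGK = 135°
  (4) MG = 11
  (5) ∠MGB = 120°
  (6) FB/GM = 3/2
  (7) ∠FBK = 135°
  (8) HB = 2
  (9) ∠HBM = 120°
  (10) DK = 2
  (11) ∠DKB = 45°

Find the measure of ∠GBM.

Step 1: By the law of cosines on triangle BGM: BM² = 11² + 11² − 2·11·11·cos(120°) = 363, so BM = 11·√3.
Step 2: By the inverse law of cosines on triangle GBM: cos(∠GBM) = (11² + (11·√3)² − 11²) / (2·11·11·√3) = 363/419.16 = 0.866, so ∠GBM = 30°.

Therefore, the measure of angle ∠GBM = 30°.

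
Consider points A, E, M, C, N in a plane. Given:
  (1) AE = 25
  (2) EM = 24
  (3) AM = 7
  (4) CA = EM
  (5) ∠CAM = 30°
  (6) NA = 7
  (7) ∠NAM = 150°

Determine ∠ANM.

Step 1: By the law of cosines on triangle NAM: NM² = 7² + 7² − 2·7·7·cos(150°) = 182.87, so NM ≈ 13.52.
Step 2: By the inverse law of cosines on triangle ANM: cos(∠ANM) = (7² + 13.52² − 7²) / (2·7·13.52) = 182.87/189.32 = 0.9659, so ∠ANM = 15°.

Therefore, the measure of angle ∠ANM = 15°.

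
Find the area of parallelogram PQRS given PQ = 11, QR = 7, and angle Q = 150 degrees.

Area = 11 * 7 * sin(150°) = 77 * 1/2 = 77/2

77/2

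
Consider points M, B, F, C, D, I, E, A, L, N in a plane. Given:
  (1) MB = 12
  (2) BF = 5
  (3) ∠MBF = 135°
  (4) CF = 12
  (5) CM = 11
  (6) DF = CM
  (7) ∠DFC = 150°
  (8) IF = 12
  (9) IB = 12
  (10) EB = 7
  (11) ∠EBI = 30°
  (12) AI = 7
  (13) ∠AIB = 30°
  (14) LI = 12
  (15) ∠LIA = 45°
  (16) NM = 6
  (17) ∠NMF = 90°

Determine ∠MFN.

Step 1: By the law of cosines on triangle FBM: FM² = 5² + 12² − 2·5·12·cos(135°) = 253.85, so FM ≈ 15.93.
Step 2: By the law of cosines on triangle FMN: FN² = 15.93² + 6² − 2·15.93·6·cos(90°) = 289.85, so FN ≈ 17.03.
Step 3: By the inverse law of cosines on triangle MFN: cos(∠MFN) = (15.93² + 17.03² − 6²) / (2·15.93·17.03) = 507.71/542.51 = 0.9358, so ∠MFN = 20.64°.

Therefore, the measure of angle ∠MFN = 20.64°.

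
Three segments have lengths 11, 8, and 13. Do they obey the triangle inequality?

Sort the sides: 8, 11, 13.
It suffices to check that the sum of the two smallest exceeds the largest:
8 + 11 = 19 > 13. ✓
Yes, a valid triangle can be formed.

Yes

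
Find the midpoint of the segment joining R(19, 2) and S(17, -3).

M = ((x₁ + x₂)/2, (y₁ + y₂)/2)
= ((19 + 17)/2, (2 + -3)/2)
= (36/2, -1/2) = (18, -1/2)

(18, -1/2)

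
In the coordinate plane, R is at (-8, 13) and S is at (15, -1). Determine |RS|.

The horizontal distance is |15 - -8| = 23 and the vertical distance is |-1 - 13| = 14.
By the Pythagorean theorem, d = sqrt(23^2 + 14^2) = sqrt(725) = 5*sqrt(29).

5*sqrt(29)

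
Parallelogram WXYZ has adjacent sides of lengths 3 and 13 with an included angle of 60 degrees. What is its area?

Area = a * b * sin(theta)
Area = 3 * 13 * sin(60 degrees)
Area = 39 * sqrt(3)/2
Area = 39*sqrt(3)/2

39*sqrt(3)/2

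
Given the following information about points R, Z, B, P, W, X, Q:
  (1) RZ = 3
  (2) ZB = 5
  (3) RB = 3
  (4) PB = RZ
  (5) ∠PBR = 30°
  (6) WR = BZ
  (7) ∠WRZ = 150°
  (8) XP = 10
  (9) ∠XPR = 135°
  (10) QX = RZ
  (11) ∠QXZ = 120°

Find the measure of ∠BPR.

From the given relations: PB = RZ = 3.
Step 1: By the law of cosines on triangle PBR: PR² = 3² + 3² − 2·3·3·cos(30°) = 2.41, so PR ≈ 1.55.
Step 2: By the inverse law of cosines on triangle BPR: cos(∠BPR) = (3² + 1.55² − 3²) / (2·3·1.55) = 2.41/9.32 = 0.2588, so ∠BPR = 75°.

Therefore, the measure of angle ∠BPR = 75°.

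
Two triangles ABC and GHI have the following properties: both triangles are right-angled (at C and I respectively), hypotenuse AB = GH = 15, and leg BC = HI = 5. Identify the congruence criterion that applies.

The given information matches HL: The hypotenuse and one leg of two right triangles are equal (Hypotenuse-Leg).

HL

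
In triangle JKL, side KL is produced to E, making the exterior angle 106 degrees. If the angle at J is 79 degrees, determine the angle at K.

The exterior angle theorem states that an exterior angle equals the sum of the two non-adjacent interior angles.
So 106 = 79 + angle K, which gives angle K = 106 - 79 = 27 degrees.

27 degrees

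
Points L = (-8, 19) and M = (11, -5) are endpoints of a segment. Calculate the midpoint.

M = ((x₁ + x₂)/2, (y₁ + y₂)/2)
= ((-8 + 11)/2, (19 + -5)/2)
= (3/2, 14/2) = (3/2, 7)

(3/2, 7)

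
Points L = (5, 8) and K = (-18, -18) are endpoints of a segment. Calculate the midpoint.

The midpoint is the point halfway along the segment.
Move half the horizontal distance: 5 + (-18 - 5)/2 = 5 + -23/2 = -13/2
Move half the vertical distance: 8 + (-18 - 8)/2 = 8 + -26/2 = -5
Midpoint = (-13/2, -5)

(-13/2, -5)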